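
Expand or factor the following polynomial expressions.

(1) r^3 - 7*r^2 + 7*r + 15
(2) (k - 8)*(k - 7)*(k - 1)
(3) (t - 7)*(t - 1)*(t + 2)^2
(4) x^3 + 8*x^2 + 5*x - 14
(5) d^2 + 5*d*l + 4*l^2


(1) = (r - 5)*(r - 3)*(r + 1)
(2) = k^3 - 16*k^2 + 71*k - 56
(3) = t^4 - 4*t^3 - 21*t^2 - 4*t + 28
(4) = (x - 1)*(x + 2)*(x + 7)
(5) = (d + l)*(d + 4*l)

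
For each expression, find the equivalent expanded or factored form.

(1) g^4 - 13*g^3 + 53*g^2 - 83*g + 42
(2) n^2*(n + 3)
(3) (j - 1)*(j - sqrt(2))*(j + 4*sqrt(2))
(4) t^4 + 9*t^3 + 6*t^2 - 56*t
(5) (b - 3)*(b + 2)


(1) = (g - 7)*(g - 3)*(g - 2)*(g - 1)
(2) = n^3 + 3*n^2
(3) = j^3 - j^2 + 3*sqrt(2)*j^2 - 8*j - 3*sqrt(2)*j + 8
(4) = t*(t - 2)*(t + 4)*(t + 7)
(5) = b^2 - b - 6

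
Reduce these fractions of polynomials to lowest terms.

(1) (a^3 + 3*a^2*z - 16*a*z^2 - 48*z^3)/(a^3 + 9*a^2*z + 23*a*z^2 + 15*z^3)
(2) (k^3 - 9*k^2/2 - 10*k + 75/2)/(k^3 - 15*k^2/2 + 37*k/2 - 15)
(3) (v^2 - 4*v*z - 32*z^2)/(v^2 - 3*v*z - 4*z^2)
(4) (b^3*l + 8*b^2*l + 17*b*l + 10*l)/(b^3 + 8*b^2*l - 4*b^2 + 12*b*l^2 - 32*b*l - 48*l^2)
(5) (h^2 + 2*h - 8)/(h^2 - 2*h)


(1) = (a^2 - 16*z^2)/(a^2 + 6*a*z + 5*z^2)
(2) = (k^2 - 2*k - 15)/(k^2 - 5*k + 6)
(3) = (-v^2 + 4*v*z + 32*z^2)/(-v^2 + 3*v*z + 4*z^2)
(4) = (b^3*l + 8*b^2*l + 17*b*l + 10*l)/(b^3 + 8*b^2*l - 4*b^2 + 12*b*l^2 - 32*b*l - 48*l^2)
(5) = (h + 4)/h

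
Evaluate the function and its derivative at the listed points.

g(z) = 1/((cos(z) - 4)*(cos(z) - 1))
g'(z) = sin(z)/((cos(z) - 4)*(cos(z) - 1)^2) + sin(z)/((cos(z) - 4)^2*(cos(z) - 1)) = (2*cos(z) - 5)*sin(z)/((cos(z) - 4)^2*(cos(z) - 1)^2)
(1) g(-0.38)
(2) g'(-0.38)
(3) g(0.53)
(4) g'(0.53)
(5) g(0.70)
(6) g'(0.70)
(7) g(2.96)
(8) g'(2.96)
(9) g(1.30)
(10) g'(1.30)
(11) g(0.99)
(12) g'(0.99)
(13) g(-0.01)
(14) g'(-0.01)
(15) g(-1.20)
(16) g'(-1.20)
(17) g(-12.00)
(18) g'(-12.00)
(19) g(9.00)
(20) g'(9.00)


(1) = 4.56
(2) = 24.28
(3) = 2.32
(4) = -8.94
(5) = 1.31
(6) = -3.86
(7) = 0.10
(8) = -0.01
(9) = 0.37
(10) = -0.58
(11) = 0.64
(12) = -1.34
(13) = 6666.61
(14) = 1333333.33
(15) = 0.43
(16) = 0.74
(17) = 2.03
(18) = -7.32
(19) = 0.11
(20) = -0.03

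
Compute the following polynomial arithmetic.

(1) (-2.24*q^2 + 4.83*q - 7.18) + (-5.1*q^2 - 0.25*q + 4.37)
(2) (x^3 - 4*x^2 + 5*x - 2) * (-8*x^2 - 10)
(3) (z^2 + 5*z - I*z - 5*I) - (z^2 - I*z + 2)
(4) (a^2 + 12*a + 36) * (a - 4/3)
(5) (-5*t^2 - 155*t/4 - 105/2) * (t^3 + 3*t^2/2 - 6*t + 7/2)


(1) = -7.34*q^2 + 4.58*q - 2.81
(2) = -8*x^5 + 32*x^4 - 50*x^3 + 56*x^2 - 50*x + 20
(3) = 5*z - 2 - 5*I
(4) = a^3 + 32*a^2/3 + 20*a - 48
(5) = -5*t^5 - 185*t^4/4 - 645*t^3/8 + 545*t^2/4 + 1435*t/8 - 735/4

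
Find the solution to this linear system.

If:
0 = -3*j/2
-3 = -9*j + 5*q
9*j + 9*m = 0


Then:
j = 0
m = 0
q = -3/5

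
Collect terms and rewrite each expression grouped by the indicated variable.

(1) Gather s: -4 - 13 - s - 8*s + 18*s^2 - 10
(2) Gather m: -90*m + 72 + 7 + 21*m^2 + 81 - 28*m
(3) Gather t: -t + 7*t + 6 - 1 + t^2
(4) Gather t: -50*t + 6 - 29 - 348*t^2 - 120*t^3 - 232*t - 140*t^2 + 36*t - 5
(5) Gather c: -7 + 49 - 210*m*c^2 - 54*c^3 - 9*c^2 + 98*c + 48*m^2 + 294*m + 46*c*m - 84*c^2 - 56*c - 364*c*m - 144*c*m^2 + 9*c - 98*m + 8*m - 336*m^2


(1) = 18*s^2 - 9*s - 27
(2) = 21*m^2 - 118*m + 160
(3) = t^2 + 6*t + 5
(4) = -120*t^3 - 488*t^2 - 246*t - 28
(5) = -54*c^3 + c^2*(-210*m - 93) + c*(-144*m^2 - 318*m + 51) - 288*m^2 + 204*m + 42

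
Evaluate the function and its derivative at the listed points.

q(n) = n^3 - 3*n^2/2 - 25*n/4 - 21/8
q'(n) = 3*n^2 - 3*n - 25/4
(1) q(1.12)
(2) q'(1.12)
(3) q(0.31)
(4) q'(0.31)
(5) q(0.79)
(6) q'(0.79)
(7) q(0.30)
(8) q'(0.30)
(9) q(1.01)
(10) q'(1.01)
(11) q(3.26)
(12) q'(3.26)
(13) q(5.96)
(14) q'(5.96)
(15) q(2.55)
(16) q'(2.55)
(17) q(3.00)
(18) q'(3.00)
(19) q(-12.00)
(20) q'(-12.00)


(1) = -10.10
(2) = -5.85
(3) = -4.68
(4) = -6.89
(5) = -8.01
(6) = -6.75
(7) = -4.61
(8) = -6.88
(9) = -9.44
(10) = -6.22
(11) = -4.30
(12) = 15.85
(13) = 118.55
(14) = 82.43
(15) = -11.73
(16) = 5.61
(17) = -7.88
(18) = 11.75
(19) = -1871.62
(20) = 461.75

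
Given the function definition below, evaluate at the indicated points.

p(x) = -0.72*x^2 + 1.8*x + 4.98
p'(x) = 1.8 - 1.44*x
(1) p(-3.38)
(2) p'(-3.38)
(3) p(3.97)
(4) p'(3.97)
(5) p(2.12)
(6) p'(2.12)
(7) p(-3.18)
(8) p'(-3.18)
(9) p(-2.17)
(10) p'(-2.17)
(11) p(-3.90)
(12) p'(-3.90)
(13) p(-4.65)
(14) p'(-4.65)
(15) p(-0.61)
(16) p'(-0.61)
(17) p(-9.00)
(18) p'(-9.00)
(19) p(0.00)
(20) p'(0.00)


(1) = -9.33
(2) = 6.67
(3) = 0.78
(4) = -3.92
(5) = 5.56
(6) = -1.25
(7) = -8.02
(8) = 6.38
(9) = -2.32
(10) = 4.92
(11) = -12.99
(12) = 7.42
(13) = -18.96
(14) = 8.50
(15) = 3.61
(16) = 2.68
(17) = -69.54
(18) = 14.76
(19) = 4.98
(20) = 1.80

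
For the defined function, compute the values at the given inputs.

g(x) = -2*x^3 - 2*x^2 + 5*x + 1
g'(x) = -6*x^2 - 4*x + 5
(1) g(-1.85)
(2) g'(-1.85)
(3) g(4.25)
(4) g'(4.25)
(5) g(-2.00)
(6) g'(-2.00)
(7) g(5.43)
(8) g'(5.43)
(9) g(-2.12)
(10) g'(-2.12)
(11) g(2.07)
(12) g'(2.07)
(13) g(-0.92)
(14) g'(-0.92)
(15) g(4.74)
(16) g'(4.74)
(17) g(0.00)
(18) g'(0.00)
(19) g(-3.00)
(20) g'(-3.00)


(1) = -2.43
(2) = -8.14
(3) = -167.41
(4) = -120.38
(5) = -1.00
(6) = -11.00
(7) = -351.03
(8) = -193.63
(9) = 0.47
(10) = -13.49
(11) = -14.96
(12) = -28.99
(13) = -3.74
(14) = 3.60
(15) = -233.23
(16) = -148.77
(17) = 1.00
(18) = 5.00
(19) = 22.00
(20) = -37.00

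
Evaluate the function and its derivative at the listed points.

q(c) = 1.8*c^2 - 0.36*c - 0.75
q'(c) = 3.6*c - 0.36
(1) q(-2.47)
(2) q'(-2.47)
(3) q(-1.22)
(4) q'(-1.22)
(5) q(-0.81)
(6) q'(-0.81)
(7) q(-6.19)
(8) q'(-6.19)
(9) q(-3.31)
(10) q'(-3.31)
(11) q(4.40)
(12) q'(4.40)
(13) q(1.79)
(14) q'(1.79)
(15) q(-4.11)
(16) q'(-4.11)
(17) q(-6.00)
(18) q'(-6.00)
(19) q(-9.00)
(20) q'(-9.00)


(1) = 11.12
(2) = -9.25
(3) = 2.37
(4) = -4.75
(5) = 0.72
(6) = -3.28
(7) = 70.45
(8) = -22.64
(9) = 20.16
(10) = -12.28
(11) = 32.51
(12) = 15.48
(13) = 4.37
(14) = 6.08
(15) = 31.14
(16) = -15.16
(17) = 66.21
(18) = -21.96
(19) = 148.29
(20) = -32.76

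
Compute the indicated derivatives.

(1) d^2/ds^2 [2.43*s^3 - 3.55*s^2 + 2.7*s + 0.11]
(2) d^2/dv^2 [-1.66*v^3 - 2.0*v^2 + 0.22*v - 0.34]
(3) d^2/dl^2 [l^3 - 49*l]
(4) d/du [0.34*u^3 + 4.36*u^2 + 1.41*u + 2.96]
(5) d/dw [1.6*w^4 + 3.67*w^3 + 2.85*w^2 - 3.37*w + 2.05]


(1) = 14.58*s - 7.1
(2) = -9.96*v - 4.0
(3) = 6*l
(4) = 1.02*u^2 + 8.72*u + 1.41
(5) = 6.4*w^3 + 11.01*w^2 + 5.7*w - 3.37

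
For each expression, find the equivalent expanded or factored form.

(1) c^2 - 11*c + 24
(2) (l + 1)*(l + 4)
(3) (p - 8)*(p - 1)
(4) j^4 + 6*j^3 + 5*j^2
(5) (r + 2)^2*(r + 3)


(1) = (c - 8)*(c - 3)
(2) = l^2 + 5*l + 4
(3) = p^2 - 9*p + 8
(4) = j^2*(j + 1)*(j + 5)
(5) = r^3 + 7*r^2 + 16*r + 12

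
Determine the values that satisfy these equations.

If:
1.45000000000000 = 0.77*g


Then:
g = 1.88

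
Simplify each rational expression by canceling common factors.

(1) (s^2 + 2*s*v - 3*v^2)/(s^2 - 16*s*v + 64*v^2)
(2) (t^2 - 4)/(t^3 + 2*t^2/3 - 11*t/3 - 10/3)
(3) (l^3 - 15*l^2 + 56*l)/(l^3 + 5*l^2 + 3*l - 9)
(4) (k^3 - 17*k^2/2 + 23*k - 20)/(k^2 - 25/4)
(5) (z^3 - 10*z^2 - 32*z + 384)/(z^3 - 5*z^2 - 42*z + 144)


(1) = (s^2 + 2*s*v - 3*v^2)/(s^2 - 16*s*v + 64*v^2)
(2) = (3*t + 6)/(3*t^2 + 8*t + 5)
(3) = (l^3 - 15*l^2 + 56*l)/(l^3 + 5*l^2 + 3*l - 9)
(4) = (2*k^2 - 12*k + 16)/(2*k + 5)
(5) = (z - 8)/(z - 3)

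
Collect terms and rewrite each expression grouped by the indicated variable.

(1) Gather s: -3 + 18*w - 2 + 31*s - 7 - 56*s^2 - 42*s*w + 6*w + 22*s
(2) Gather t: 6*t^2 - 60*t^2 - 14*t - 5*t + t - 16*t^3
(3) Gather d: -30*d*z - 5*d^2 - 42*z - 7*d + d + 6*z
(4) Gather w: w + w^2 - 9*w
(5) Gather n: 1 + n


(1) = -56*s^2 + s*(53 - 42*w) + 24*w - 12
(2) = -16*t^3 - 54*t^2 - 18*t
(3) = -5*d^2 + d*(-30*z - 6) - 36*z
(4) = w^2 - 8*w
(5) = n + 1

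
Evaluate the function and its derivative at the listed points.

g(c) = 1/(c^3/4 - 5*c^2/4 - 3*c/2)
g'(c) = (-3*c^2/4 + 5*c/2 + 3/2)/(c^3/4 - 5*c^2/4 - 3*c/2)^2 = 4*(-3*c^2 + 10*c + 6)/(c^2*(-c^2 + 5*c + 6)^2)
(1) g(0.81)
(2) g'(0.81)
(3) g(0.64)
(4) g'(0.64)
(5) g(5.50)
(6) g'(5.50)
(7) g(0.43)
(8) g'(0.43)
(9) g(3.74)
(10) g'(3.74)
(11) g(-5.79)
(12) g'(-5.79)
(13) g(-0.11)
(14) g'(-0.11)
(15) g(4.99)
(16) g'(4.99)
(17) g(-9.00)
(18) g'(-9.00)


(1) = -0.53
(2) = 0.84
(3) = -0.71
(4) = 1.41
(5) = -0.22
(6) = -0.37
(7) = -1.17
(8) = 3.32
(9) = -0.10
(10) = 0.00
(11) = -0.01
(12) = -0.01
(13) = 6.69
(14) = 54.37
(15) = -0.13
(16) = -0.08
(17) = -0.00
(18) = -0.00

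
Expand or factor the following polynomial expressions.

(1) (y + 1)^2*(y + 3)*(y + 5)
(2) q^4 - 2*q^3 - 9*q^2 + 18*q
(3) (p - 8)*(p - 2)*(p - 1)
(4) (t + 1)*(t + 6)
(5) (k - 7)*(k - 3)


(1) = y^4 + 10*y^3 + 32*y^2 + 38*y + 15
(2) = q*(q - 3)*(q - 2)*(q + 3)
(3) = p^3 - 11*p^2 + 26*p - 16
(4) = t^2 + 7*t + 6
(5) = k^2 - 10*k + 21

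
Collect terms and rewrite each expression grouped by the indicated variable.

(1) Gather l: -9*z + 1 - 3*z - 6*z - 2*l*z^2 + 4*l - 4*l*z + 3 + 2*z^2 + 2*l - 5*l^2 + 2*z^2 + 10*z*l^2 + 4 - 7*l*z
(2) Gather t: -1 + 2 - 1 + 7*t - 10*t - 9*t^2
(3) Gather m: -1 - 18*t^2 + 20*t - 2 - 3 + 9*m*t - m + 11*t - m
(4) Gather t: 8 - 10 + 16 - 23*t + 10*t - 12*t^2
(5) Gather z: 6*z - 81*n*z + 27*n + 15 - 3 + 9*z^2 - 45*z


(1) = l^2*(10*z - 5) + l*(-2*z^2 - 11*z + 6) + 4*z^2 - 18*z + 8
(2) = -9*t^2 - 3*t
(3) = m*(9*t - 2) - 18*t^2 + 31*t - 6
(4) = -12*t^2 - 13*t + 14
(5) = 27*n + 9*z^2 + z*(-81*n - 39) + 12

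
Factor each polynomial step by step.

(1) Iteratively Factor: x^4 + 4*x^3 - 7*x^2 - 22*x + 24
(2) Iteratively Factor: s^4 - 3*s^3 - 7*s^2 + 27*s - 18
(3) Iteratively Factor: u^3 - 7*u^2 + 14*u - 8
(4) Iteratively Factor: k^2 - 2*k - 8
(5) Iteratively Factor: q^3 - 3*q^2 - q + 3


(1) = (x + 4)*(x^3 - 7*x + 6) = (x + 3)*(x + 4)*(x^2 - 3*x + 2) = (x - 1)*(x + 3)*(x + 4)*(x - 2)
(2) = (s + 3)*(s^3 - 6*s^2 + 11*s - 6) = (s - 3)*(s + 3)*(s^2 - 3*s + 2) = (s - 3)*(s - 2)*(s + 3)*(s - 1)
(3) = (u - 1)*(u^2 - 6*u + 8) = (u - 2)*(u - 1)*(u - 4)
(4) = (k - 4)*(k + 2)
(5) = (q - 3)*(q^2 - 1) = (q - 3)*(q + 1)*(q - 1)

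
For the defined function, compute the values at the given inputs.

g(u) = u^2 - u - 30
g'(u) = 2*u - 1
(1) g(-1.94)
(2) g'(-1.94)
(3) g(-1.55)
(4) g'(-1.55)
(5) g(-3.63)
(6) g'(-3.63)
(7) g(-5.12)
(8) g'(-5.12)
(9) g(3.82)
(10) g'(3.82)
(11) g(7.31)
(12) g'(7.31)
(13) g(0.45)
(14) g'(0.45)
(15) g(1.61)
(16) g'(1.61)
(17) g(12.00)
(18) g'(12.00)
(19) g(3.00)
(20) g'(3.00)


(1) = -24.30
(2) = -4.88
(3) = -26.05
(4) = -4.10
(5) = -13.19
(6) = -8.26
(7) = 1.33
(8) = -11.24
(9) = -19.23
(10) = 6.64
(11) = 16.13
(12) = 13.62
(13) = -30.25
(14) = -0.10
(15) = -29.02
(16) = 2.22
(17) = 102.00
(18) = 23.00
(19) = -24.00
(20) = 5.00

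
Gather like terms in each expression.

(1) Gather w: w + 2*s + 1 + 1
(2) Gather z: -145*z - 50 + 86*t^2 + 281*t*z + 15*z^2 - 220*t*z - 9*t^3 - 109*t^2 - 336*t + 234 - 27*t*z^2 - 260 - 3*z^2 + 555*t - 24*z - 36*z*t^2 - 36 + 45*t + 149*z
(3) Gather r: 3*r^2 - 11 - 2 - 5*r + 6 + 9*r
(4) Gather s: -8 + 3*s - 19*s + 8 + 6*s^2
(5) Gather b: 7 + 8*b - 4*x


(1) = 2*s + w + 2
(2) = -9*t^3 - 23*t^2 + 264*t + z^2*(12 - 27*t) + z*(-36*t^2 + 61*t - 20) - 112
(3) = 3*r^2 + 4*r - 7
(4) = 6*s^2 - 16*s
(5) = 8*b - 4*x + 7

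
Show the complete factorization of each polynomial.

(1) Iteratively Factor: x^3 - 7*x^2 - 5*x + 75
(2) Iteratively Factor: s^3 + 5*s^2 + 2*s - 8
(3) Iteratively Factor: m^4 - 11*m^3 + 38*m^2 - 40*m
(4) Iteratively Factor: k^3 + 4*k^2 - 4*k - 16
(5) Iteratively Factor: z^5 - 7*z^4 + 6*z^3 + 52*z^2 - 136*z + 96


(1) = (x - 5)*(x^2 - 2*x - 15) = (x - 5)*(x + 3)*(x - 5)
(2) = (s + 2)*(s^2 + 3*s - 4) = (s + 2)*(s + 4)*(s - 1)
(3) = (m)*(m^3 - 11*m^2 + 38*m - 40) = m*(m - 2)*(m^2 - 9*m + 20) = m*(m - 4)*(m - 2)*(m - 5)
(4) = (k + 2)*(k^2 + 2*k - 8) = (k + 2)*(k + 4)*(k - 2)
(5) = (z - 2)*(z^4 - 5*z^3 - 4*z^2 + 44*z - 48) = (z - 2)^2*(z^3 - 3*z^2 - 10*z + 24) = (z - 2)^2*(z + 3)*(z^2 - 6*z + 8) = (z - 2)^3*(z + 3)*(z - 4)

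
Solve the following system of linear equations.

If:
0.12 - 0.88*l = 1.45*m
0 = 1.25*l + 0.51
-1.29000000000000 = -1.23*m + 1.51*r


Then:
l = -0.41
m = 0.33
r = -0.59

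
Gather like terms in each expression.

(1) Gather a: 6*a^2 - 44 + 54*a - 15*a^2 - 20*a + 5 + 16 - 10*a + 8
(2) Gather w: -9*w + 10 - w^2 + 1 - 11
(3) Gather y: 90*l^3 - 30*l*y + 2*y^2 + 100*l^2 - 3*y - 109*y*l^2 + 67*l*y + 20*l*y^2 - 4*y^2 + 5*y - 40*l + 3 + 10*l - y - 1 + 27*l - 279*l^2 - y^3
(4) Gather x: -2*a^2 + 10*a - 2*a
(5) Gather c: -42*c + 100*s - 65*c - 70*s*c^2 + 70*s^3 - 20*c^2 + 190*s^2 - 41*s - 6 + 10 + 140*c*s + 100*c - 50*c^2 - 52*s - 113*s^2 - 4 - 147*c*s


(1) = -9*a^2 + 24*a - 15
(2) = -w^2 - 9*w
(3) = 90*l^3 - 179*l^2 - 3*l - y^3 + y^2*(20*l - 2) + y*(-109*l^2 + 37*l + 1) + 2
(4) = -2*a^2 + 8*a
(5) = c^2*(-70*s - 70) + c*(-7*s - 7) + 70*s^3 + 77*s^2 + 7*s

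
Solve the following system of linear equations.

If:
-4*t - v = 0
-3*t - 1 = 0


Then:
t = -1/3
v = 4/3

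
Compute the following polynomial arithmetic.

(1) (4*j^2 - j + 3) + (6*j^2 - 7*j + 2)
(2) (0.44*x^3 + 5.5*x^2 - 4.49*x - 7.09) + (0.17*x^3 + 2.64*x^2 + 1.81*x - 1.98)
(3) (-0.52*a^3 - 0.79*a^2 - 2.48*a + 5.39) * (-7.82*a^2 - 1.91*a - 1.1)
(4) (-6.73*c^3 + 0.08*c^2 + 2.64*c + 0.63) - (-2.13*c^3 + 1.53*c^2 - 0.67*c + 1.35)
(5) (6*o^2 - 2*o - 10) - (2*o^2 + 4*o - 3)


(1) = 10*j^2 - 8*j + 5
(2) = 0.61*x^3 + 8.14*x^2 - 2.68*x - 9.07
(3) = 4.0664*a^5 + 7.171*a^4 + 21.4745*a^3 - 36.544*a^2 - 7.5669*a - 5.929
(4) = -4.6*c^3 - 1.45*c^2 + 3.31*c - 0.72
(5) = 4*o^2 - 6*o - 7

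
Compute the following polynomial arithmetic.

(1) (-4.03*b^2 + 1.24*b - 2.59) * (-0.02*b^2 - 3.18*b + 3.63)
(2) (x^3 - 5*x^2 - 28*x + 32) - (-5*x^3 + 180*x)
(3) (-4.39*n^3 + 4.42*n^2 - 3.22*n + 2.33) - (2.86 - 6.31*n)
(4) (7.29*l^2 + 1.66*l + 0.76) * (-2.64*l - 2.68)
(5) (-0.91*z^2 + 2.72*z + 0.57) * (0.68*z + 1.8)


(1) = 0.0806*b^4 + 12.7906*b^3 - 18.5203*b^2 + 12.7374*b - 9.4017
(2) = 6*x^3 - 5*x^2 - 208*x + 32
(3) = -4.39*n^3 + 4.42*n^2 + 3.09*n - 0.53
(4) = -19.2456*l^3 - 23.9196*l^2 - 6.4552*l - 2.0368
(5) = -0.6188*z^3 + 0.2116*z^2 + 5.2836*z + 1.026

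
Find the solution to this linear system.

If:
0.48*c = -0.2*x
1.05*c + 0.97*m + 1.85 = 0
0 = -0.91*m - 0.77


Then:
c = -0.98
m = -0.85
x = 2.35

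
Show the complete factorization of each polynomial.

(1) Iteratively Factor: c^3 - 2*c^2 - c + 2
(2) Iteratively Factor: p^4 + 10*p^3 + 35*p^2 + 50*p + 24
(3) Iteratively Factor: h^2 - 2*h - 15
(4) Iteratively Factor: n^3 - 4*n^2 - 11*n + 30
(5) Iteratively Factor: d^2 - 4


(1) = (c + 1)*(c^2 - 3*c + 2) = (c - 2)*(c + 1)*(c - 1)
(2) = (p + 3)*(p^3 + 7*p^2 + 14*p + 8) = (p + 1)*(p + 3)*(p^2 + 6*p + 8) = (p + 1)*(p + 3)*(p + 4)*(p + 2)
(3) = (h - 5)*(h + 3)
(4) = (n - 5)*(n^2 + n - 6) = (n - 5)*(n + 3)*(n - 2)
(5) = (d + 2)*(d - 2)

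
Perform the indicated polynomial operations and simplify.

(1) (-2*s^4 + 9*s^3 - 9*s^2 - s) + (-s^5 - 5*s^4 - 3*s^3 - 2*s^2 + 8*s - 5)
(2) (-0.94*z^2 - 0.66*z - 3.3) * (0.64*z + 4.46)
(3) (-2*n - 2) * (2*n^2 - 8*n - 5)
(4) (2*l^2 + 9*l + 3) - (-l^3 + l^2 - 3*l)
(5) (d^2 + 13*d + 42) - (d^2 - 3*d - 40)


(1) = -s^5 - 7*s^4 + 6*s^3 - 11*s^2 + 7*s - 5
(2) = -0.6016*z^3 - 4.6148*z^2 - 5.0556*z - 14.718
(3) = -4*n^3 + 12*n^2 + 26*n + 10
(4) = l^3 + l^2 + 12*l + 3
(5) = 16*d + 82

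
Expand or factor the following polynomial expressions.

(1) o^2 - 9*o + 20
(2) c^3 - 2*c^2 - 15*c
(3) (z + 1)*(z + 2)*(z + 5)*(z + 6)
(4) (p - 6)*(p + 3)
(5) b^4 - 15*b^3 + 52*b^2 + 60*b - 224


(1) = (o - 5)*(o - 4)
(2) = c*(c - 5)*(c + 3)
(3) = z^4 + 14*z^3 + 65*z^2 + 112*z + 60
(4) = p^2 - 3*p - 18
(5) = (b - 8)*(b - 7)*(b - 2)*(b + 2)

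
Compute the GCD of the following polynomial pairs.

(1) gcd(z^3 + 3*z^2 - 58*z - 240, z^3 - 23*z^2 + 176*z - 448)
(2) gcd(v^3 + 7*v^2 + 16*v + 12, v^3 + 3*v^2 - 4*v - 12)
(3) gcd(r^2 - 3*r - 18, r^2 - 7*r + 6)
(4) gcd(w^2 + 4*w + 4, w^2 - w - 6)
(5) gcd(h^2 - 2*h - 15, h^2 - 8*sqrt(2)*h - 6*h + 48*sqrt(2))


(1) = gcd((z - 8)*(z + 5)*(z + 6), (z - 8)^2*(z - 7)) = z - 8
(2) = gcd((v + 2)^2*(v + 3), (v - 2)*(v + 2)*(v + 3)) = v^2 + 5*v + 6
(3) = r - 6
(4) = gcd((w + 2)^2, (w - 3)*(w + 2)) = w + 2
(5) = gcd((h - 5)*(h + 3), (h - 6)*(h - 8*sqrt(2))) = 1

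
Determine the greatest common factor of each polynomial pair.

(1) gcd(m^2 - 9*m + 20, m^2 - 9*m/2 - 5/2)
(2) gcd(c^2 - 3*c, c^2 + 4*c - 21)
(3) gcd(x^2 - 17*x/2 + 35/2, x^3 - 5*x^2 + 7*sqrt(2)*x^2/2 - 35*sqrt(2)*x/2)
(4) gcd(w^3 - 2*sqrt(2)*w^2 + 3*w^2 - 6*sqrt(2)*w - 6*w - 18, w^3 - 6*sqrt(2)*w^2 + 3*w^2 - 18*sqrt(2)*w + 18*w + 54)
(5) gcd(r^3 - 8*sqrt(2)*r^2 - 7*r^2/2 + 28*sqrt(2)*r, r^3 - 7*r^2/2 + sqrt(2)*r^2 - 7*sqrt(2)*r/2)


(1) = gcd((m - 5)*(m - 4), (m - 5)*(m + 1/2)) = m - 5
(2) = gcd(c*(c - 3), (c - 3)*(c + 7)) = c - 3
(3) = gcd((x - 5)*(x - 7/2), x*(x - 5)*(x + 7*sqrt(2)/2)) = x - 5
(4) = gcd((w + 3)*(w - 3*sqrt(2))*(w + sqrt(2)), (w + 3)*(w - 3*sqrt(2))^2) = w^2 + w*(3 - 3*sqrt(2)) - 9*sqrt(2)
(5) = r^2 - 7*r/2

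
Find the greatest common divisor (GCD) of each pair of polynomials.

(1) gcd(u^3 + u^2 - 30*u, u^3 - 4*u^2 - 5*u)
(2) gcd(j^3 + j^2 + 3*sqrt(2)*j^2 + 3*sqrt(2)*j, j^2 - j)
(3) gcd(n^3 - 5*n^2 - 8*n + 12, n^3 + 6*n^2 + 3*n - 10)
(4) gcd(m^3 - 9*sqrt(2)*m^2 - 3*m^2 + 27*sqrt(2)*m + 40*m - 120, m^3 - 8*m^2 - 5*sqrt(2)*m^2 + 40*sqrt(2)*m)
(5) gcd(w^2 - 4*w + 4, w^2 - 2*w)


(1) = gcd(u*(u - 5)*(u + 6), u*(u - 5)*(u + 1)) = u^2 - 5*u
(2) = j
(3) = gcd((n - 6)*(n - 1)*(n + 2), (n - 1)*(n + 2)*(n + 5)) = n^2 + n - 2
(4) = m - 5*sqrt(2)
(5) = gcd((w - 2)^2, w*(w - 2)) = w - 2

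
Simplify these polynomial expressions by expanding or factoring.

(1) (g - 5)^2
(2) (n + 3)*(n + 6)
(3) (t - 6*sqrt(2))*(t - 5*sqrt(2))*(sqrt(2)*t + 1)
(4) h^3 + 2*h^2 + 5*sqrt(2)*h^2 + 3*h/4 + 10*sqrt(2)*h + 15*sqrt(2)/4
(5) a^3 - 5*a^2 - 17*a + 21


(1) = g^2 - 10*g + 25
(2) = n^2 + 9*n + 18
(3) = sqrt(2)*t^3 - 21*t^2 + 49*sqrt(2)*t + 60
(4) = (h + 1/2)*(h + 3/2)*(h + 5*sqrt(2))
(5) = (a - 7)*(a - 1)*(a + 3)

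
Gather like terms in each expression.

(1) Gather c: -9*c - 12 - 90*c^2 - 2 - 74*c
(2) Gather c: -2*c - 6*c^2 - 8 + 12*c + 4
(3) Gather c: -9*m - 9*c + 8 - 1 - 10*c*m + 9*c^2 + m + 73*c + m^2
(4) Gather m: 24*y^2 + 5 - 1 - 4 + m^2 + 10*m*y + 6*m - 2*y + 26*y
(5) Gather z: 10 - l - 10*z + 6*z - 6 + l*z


(1) = -90*c^2 - 83*c - 14
(2) = -6*c^2 + 10*c - 4
(3) = 9*c^2 + c*(64 - 10*m) + m^2 - 8*m + 7
(4) = m^2 + m*(10*y + 6) + 24*y^2 + 24*y
(5) = -l + z*(l - 4) + 4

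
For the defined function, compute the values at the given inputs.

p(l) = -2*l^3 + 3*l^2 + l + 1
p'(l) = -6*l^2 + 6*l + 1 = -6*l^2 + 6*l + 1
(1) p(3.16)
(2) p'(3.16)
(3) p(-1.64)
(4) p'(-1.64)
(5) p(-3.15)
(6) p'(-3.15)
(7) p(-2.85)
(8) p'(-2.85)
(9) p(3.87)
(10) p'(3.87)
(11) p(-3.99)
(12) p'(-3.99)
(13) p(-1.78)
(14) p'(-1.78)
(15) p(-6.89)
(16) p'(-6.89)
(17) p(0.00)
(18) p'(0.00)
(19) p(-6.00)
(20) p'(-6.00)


(1) = -28.99
(2) = -39.95
(3) = 16.25
(4) = -24.98
(5) = 90.13
(6) = -77.44
(7) = 68.82
(8) = -64.84
(9) = -66.12
(10) = -65.64
(11) = 171.81
(12) = -118.46
(13) = 20.00
(14) = -28.69
(15) = 790.69
(16) = -325.17
(17) = 1.00
(18) = 1.00
(19) = 535.00
(20) = -251.00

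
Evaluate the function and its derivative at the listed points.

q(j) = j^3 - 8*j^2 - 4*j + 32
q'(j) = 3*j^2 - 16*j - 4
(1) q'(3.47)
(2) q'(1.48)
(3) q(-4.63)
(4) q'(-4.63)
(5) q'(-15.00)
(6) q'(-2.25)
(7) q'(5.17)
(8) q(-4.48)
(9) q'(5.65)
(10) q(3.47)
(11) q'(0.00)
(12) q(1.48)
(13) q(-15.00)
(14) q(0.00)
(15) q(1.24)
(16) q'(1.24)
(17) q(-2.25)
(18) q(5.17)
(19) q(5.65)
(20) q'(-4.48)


(1) = -23.40
(2) = -21.11
(3) = -220.23
(4) = 134.39
(5) = 911.00
(6) = 47.19
(7) = -6.53
(8) = -200.56
(9) = 1.37
(10) = -36.43
(11) = -4.00
(12) = 11.80
(13) = -5083.00
(14) = 32.00
(15) = 16.65
(16) = -19.23
(17) = -10.89
(18) = -64.32
(19) = -65.62
(20) = 127.89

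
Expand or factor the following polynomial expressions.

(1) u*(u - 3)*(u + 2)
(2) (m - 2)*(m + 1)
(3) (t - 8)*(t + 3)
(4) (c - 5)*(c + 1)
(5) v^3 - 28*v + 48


(1) = u^3 - u^2 - 6*u
(2) = m^2 - m - 2
(3) = t^2 - 5*t - 24
(4) = c^2 - 4*c - 5
(5) = (v - 4)*(v - 2)*(v + 6)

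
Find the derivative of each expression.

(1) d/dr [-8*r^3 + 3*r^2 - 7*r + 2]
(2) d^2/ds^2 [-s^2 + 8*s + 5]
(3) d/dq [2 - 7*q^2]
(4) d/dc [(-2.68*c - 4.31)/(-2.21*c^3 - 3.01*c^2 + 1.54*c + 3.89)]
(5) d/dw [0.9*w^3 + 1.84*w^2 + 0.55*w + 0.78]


(1) = -24*r^2 + 6*r - 7
(2) = -2
(3) = -14*q
(4) = (5.9228*c^3 + 8.0668*c^2 - 4.1272*c - (2.68*c + 4.31)*(6.63*c^2 + 6.02*c - 1.54) - 10.4252)/(2.21*c^3 + 3.01*c^2 - 1.54*c - 3.89)^2
(5) = 2.7*w^2 + 3.68*w + 0.55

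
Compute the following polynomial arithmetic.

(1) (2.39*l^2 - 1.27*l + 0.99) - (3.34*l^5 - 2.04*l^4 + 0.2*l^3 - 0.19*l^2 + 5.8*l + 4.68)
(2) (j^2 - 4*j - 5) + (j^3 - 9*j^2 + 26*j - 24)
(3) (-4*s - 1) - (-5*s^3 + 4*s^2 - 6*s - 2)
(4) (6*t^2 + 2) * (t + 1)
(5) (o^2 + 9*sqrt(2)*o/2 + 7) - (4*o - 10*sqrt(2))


(1) = -3.34*l^5 + 2.04*l^4 - 0.2*l^3 + 2.58*l^2 - 7.07*l - 3.69
(2) = j^3 - 8*j^2 + 22*j - 29
(3) = 5*s^3 - 4*s^2 + 2*s + 1
(4) = 6*t^3 + 6*t^2 + 2*t + 2
(5) = o^2 - 4*o + 9*sqrt(2)*o/2 + 7 + 10*sqrt(2)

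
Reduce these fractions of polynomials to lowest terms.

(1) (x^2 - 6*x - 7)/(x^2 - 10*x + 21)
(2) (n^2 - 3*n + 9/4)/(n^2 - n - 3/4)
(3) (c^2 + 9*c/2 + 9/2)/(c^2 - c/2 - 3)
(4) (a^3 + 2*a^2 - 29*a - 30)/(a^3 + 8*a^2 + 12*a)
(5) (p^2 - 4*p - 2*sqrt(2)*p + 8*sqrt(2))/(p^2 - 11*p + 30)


(1) = (x + 1)/(x - 3)
(2) = (2*n - 3)/(2*n + 1)
(3) = (c + 3)/(c - 2)
(4) = (a^2 - 4*a - 5)/(a^2 + 2*a)
(5) = (p^2 + p*(-4 - 2*sqrt(2)) + 8*sqrt(2))/(p^2 - 11*p + 30)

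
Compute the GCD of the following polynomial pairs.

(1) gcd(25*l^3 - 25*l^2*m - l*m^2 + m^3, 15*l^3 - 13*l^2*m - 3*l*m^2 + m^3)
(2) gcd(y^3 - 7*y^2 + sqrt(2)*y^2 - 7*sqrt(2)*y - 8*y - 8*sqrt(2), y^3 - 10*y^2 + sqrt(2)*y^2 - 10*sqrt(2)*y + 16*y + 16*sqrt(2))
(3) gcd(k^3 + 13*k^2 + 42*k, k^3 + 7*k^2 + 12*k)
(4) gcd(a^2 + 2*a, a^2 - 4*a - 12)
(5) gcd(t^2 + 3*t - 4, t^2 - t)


(1) = 5*l^2 - 6*l*m + m^2
(2) = gcd((y - 8)*(y + 1)*(y + sqrt(2)), (y - 8)*(y - 2)*(y + sqrt(2))) = y^2 + y*(-8 + sqrt(2)) - 8*sqrt(2)
(3) = gcd(k*(k + 6)*(k + 7), k*(k + 3)*(k + 4)) = k
(4) = gcd(a*(a + 2), (a - 6)*(a + 2)) = a + 2
(5) = t - 1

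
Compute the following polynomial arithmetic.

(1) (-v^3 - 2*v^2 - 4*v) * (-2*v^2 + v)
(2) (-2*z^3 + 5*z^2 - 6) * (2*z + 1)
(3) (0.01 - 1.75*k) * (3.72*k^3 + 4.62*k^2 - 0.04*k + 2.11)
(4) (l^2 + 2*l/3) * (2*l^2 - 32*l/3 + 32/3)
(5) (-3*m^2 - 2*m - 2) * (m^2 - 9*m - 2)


(1) = 2*v^5 + 3*v^4 + 6*v^3 - 4*v^2
(2) = -4*z^4 + 8*z^3 + 5*z^2 - 12*z - 6
(3) = -6.51*k^4 - 8.0478*k^3 + 0.1162*k^2 - 3.6929*k + 0.0211
(4) = 2*l^4 - 28*l^3/3 + 32*l^2/9 + 64*l/9
(5) = -3*m^4 + 25*m^3 + 22*m^2 + 22*m + 4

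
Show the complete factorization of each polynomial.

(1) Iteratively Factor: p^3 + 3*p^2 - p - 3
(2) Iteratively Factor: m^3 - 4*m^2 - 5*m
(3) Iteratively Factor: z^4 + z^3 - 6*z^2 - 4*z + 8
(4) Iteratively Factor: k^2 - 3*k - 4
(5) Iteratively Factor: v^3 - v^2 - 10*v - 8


(1) = (p + 1)*(p^2 + 2*p - 3) = (p - 1)*(p + 1)*(p + 3)
(2) = (m + 1)*(m^2 - 5*m) = m*(m + 1)*(m - 5)
(3) = (z - 1)*(z^3 + 2*z^2 - 4*z - 8) = (z - 2)*(z - 1)*(z^2 + 4*z + 4) = (z - 2)*(z - 1)*(z + 2)*(z + 2)
(4) = (k - 4)*(k + 1)
(5) = (v + 2)*(v^2 - 3*v - 4) = (v - 4)*(v + 2)*(v + 1)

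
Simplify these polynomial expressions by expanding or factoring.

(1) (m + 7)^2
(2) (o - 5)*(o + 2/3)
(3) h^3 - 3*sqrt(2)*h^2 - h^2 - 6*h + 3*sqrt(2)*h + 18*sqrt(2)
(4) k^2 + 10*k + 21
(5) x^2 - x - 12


(1) = m^2 + 14*m + 49
(2) = o^2 - 13*o/3 - 10/3
(3) = (h - 3)*(h + 2)*(h - 3*sqrt(2))
(4) = (k + 3)*(k + 7)
(5) = (x - 4)*(x + 3)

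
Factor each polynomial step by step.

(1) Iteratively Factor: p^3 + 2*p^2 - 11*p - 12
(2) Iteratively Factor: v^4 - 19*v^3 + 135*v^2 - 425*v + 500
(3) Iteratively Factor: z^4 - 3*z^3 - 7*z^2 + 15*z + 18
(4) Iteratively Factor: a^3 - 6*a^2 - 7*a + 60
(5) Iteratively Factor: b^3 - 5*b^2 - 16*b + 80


(1) = (p - 3)*(p^2 + 5*p + 4) = (p - 3)*(p + 1)*(p + 4)
(2) = (v - 5)*(v^3 - 14*v^2 + 65*v - 100) = (v - 5)^2*(v^2 - 9*v + 20) = (v - 5)^2*(v - 4)*(v - 5)
(3) = (z - 3)*(z^3 - 7*z - 6) = (z - 3)^2*(z^2 + 3*z + 2) = (z - 3)^2*(z + 1)*(z + 2)
(4) = (a + 3)*(a^2 - 9*a + 20) = (a - 5)*(a + 3)*(a - 4)
(5) = (b - 4)*(b^2 - b - 20) = (b - 4)*(b + 4)*(b - 5)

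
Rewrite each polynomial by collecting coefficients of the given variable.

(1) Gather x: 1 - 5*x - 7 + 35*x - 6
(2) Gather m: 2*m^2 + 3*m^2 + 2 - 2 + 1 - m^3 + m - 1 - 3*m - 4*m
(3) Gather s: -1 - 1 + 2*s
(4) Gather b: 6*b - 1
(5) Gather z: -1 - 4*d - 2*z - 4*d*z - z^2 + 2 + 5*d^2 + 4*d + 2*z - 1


(1) = 30*x - 12
(2) = -m^3 + 5*m^2 - 6*m
(3) = 2*s - 2
(4) = 6*b - 1
(5) = 5*d^2 - 4*d*z - z^2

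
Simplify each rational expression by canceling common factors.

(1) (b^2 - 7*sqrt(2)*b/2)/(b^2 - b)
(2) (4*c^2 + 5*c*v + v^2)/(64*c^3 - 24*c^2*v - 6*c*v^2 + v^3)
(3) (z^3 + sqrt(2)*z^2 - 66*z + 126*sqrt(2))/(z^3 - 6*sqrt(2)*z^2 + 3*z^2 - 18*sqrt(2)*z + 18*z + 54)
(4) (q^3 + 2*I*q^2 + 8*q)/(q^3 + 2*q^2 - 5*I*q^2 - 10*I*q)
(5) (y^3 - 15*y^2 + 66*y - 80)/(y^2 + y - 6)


(1) = (2*b - 7*sqrt(2))/(2*b - 2)
(2) = (c + v)/(16*c^2 - 10*c*v + v^2)
(3) = (z + 7*sqrt(2))/(z + 3)
(4) = (q^2 + 2*I*q + 8)/(q^2 + q*(2 - 5*I) - 10*I)
(5) = (y^2 - 13*y + 40)/(y + 3)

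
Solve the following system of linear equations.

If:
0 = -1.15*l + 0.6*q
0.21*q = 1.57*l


Then:
l = 0.00
q = 0.00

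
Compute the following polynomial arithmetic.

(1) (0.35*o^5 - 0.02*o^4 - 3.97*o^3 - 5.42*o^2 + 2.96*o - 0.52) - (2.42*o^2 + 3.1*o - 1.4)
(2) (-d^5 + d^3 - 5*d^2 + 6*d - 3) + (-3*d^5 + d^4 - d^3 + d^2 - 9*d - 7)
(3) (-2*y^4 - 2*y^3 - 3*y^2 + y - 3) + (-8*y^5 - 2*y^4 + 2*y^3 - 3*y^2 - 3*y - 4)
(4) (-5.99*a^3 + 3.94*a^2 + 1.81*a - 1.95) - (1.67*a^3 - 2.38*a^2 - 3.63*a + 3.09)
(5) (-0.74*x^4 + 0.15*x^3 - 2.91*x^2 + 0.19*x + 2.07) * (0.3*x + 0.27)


(1) = 0.35*o^5 - 0.02*o^4 - 3.97*o^3 - 7.84*o^2 - 0.14*o + 0.88
(2) = -4*d^5 + d^4 - 4*d^2 - 3*d - 10
(3) = -8*y^5 - 4*y^4 - 6*y^2 - 2*y - 7
(4) = -7.66*a^3 + 6.32*a^2 + 5.44*a - 5.04
(5) = -0.222*x^5 - 0.1548*x^4 - 0.8325*x^3 - 0.7287*x^2 + 0.6723*x + 0.5589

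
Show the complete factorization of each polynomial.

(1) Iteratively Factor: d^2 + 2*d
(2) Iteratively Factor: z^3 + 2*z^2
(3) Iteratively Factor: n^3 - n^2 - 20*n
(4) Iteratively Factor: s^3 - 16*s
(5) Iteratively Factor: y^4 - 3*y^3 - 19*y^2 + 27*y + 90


(1) = (d)*(d + 2)
(2) = (z)*(z^2 + 2*z) = z*(z + 2)*(z)
(3) = (n - 5)*(n^2 + 4*n) = n*(n - 5)*(n + 4)
(4) = (s)*(s^2 - 16) = s*(s - 4)*(s + 4)
(5) = (y + 3)*(y^3 - 6*y^2 - y + 30) = (y - 5)*(y + 3)*(y^2 - y - 6) = (y - 5)*(y + 2)*(y + 3)*(y - 3)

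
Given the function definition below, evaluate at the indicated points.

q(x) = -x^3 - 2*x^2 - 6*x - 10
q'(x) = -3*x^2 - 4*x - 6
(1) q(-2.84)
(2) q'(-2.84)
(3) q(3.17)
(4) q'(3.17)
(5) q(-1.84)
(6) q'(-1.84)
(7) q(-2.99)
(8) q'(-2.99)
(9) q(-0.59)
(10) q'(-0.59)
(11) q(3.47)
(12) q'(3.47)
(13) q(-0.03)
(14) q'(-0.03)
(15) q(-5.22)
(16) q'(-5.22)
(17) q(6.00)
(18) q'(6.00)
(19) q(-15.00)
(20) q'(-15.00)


(1) = 13.82
(2) = -18.84
(3) = -80.97
(4) = -48.83
(5) = 0.50
(6) = -8.80
(7) = 16.79
(8) = -20.86
(9) = -6.95
(10) = -4.68
(11) = -96.68
(12) = -56.00
(13) = -9.82
(14) = -5.88
(15) = 109.06
(16) = -66.87
(17) = -334.00
(18) = -138.00
(19) = 3005.00
(20) = -621.00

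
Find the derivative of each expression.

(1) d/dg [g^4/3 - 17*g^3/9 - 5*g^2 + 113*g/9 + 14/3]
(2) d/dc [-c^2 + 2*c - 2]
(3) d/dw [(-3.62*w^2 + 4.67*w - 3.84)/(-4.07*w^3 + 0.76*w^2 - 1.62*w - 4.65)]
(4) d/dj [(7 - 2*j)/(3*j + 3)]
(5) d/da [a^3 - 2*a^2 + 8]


(1) = 4*g^3/3 - 17*g^2/3 - 10*g + 113/9
(2) = 2 - 2*c
(3) = (-14.7334*w^4 + 38.0138*w^3 - 44.5712*w^2 + 39.5028*w - 27.9363)/(16.5649*w^6 - 6.1864*w^5 + 13.7644*w^4 + 35.3886*w^3 - 4.4436*w^2 + 15.066*w + 21.6225)
(4) = -3/(j^2 + 2*j + 1)
(5) = a*(3*a - 4)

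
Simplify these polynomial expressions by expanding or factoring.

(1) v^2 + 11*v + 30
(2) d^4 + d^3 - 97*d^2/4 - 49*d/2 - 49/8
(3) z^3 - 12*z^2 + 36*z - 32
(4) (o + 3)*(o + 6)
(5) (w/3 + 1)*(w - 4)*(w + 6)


(1) = (v + 5)*(v + 6)
(2) = (d + 1/2)^2*(d - 7*sqrt(2)/2)*(d + 7*sqrt(2)/2)
(3) = (z - 8)*(z - 2)^2
(4) = o^2 + 9*o + 18
(5) = w^3/3 + 5*w^2/3 - 6*w - 24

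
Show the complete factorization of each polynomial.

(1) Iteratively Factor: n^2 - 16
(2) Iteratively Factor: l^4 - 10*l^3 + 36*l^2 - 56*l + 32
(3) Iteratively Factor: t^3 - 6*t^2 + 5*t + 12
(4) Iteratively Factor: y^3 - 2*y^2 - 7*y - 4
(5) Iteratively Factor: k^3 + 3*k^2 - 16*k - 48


(1) = (n + 4)*(n - 4)
(2) = (l - 2)*(l^3 - 8*l^2 + 20*l - 16) = (l - 4)*(l - 2)*(l^2 - 4*l + 4) = (l - 4)*(l - 2)^2*(l - 2)
(3) = (t + 1)*(t^2 - 7*t + 12) = (t - 4)*(t + 1)*(t - 3)
(4) = (y + 1)*(y^2 - 3*y - 4) = (y + 1)^2*(y - 4)
(5) = (k - 4)*(k^2 + 7*k + 12) = (k - 4)*(k + 3)*(k + 4)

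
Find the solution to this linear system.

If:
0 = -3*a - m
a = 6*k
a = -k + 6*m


Then:
a = 0
k = 0
m = 0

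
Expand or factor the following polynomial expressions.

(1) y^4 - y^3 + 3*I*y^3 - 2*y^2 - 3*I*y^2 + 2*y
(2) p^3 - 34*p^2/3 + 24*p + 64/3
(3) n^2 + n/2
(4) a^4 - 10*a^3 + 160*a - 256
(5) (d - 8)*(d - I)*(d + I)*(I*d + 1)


(1) = y*(y - 1)*(y + I)*(y + 2*I)
(2) = (p - 8)*(p - 4)*(p + 2/3)
(3) = n*(n + 1/2)
(4) = (a - 8)*(a - 4)*(a - 2)*(a + 4)
(5) = I*d^4 + d^3 - 8*I*d^3 - 8*d^2 + I*d^2 + d - 8*I*d - 8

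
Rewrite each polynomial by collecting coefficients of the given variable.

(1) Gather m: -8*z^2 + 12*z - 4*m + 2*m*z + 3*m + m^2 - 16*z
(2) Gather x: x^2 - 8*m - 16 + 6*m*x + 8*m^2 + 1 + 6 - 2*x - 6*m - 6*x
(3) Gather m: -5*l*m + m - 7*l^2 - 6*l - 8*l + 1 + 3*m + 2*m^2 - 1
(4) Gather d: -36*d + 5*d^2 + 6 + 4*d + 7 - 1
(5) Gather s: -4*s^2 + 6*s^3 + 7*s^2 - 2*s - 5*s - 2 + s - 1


(1) = m^2 + m*(2*z - 1) - 8*z^2 - 4*z
(2) = 8*m^2 - 14*m + x^2 + x*(6*m - 8) - 9
(3) = -7*l^2 - 14*l + 2*m^2 + m*(4 - 5*l)
(4) = 5*d^2 - 32*d + 12
(5) = 6*s^3 + 3*s^2 - 6*s - 3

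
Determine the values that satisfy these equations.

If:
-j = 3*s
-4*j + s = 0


Then:
j = 0
s = 0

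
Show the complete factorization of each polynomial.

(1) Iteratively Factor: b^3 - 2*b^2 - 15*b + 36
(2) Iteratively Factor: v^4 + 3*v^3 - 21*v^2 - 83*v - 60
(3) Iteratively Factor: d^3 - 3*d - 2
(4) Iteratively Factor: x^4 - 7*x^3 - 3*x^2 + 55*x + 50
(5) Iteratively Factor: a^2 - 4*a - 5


(1) = (b + 4)*(b^2 - 6*b + 9) = (b - 3)*(b + 4)*(b - 3)
(2) = (v - 5)*(v^3 + 8*v^2 + 19*v + 12) = (v - 5)*(v + 4)*(v^2 + 4*v + 3) = (v - 5)*(v + 3)*(v + 4)*(v + 1)
(3) = (d + 1)*(d^2 - d - 2) = (d + 1)^2*(d - 2)
(4) = (x - 5)*(x^3 - 2*x^2 - 13*x - 10) = (x - 5)^2*(x^2 + 3*x + 2) = (x - 5)^2*(x + 1)*(x + 2)
(5) = (a - 5)*(a + 1)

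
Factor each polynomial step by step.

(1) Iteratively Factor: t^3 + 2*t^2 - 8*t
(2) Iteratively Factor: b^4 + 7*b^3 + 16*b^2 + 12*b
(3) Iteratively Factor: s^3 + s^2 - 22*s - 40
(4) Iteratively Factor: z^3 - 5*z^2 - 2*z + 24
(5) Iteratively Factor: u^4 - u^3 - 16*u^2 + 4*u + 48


(1) = (t - 2)*(t^2 + 4*t) = t*(t - 2)*(t + 4)
(2) = (b)*(b^3 + 7*b^2 + 16*b + 12) = b*(b + 3)*(b^2 + 4*b + 4) = b*(b + 2)*(b + 3)*(b + 2)
(3) = (s + 4)*(s^2 - 3*s - 10) = (s - 5)*(s + 4)*(s + 2)
(4) = (z + 2)*(z^2 - 7*z + 12) = (z - 3)*(z + 2)*(z - 4)
(5) = (u - 2)*(u^3 + u^2 - 14*u - 24) = (u - 4)*(u - 2)*(u^2 + 5*u + 6) = (u - 4)*(u - 2)*(u + 3)*(u + 2)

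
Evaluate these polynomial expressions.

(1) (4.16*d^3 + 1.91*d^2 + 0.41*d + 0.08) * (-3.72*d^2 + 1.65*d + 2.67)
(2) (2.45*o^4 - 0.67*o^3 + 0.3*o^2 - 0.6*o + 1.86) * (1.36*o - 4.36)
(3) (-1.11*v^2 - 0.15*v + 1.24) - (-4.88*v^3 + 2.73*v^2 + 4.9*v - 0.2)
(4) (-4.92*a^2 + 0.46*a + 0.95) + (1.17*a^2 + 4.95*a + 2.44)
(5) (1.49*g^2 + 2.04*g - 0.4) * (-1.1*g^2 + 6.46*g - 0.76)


(1) = -15.4752*d^5 - 0.2412*d^4 + 12.7335*d^3 + 5.4786*d^2 + 1.2267*d + 0.2136
(2) = 3.332*o^5 - 11.5932*o^4 + 3.3292*o^3 - 2.124*o^2 + 5.1456*o - 8.1096
(3) = 4.88*v^3 - 3.84*v^2 - 5.05*v + 1.44
(4) = -3.75*a^2 + 5.41*a + 3.39
(5) = -1.639*g^4 + 7.3814*g^3 + 12.486*g^2 - 4.1344*g + 0.304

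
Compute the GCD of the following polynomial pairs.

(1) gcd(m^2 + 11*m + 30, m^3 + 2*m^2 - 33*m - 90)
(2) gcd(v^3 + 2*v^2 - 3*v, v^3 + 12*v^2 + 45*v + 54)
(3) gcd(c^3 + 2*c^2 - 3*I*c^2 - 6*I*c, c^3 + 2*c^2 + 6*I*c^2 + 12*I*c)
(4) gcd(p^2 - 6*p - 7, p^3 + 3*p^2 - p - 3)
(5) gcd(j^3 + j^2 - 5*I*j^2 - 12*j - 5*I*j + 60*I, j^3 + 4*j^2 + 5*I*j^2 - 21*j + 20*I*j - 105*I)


(1) = m + 5
(2) = gcd(v*(v - 1)*(v + 3), (v + 3)^2*(v + 6)) = v + 3
(3) = gcd(c*(c + 2)*(c - 3*I), c*(c + 2)*(c + 6*I)) = c^2 + 2*c
(4) = p + 1
(5) = j - 3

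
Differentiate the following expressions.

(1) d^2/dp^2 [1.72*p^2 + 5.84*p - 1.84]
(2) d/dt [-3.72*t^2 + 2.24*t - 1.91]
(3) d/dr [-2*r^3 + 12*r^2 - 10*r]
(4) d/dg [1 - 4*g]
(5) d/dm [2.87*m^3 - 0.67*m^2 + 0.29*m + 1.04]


(1) = 3.44000000000000
(2) = 2.24 - 7.44*t
(3) = -6*r^2 + 24*r - 10
(4) = -4
(5) = 8.61*m^2 - 1.34*m + 0.29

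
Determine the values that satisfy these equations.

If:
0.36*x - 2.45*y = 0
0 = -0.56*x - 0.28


Then:
x = -0.50
y = -0.07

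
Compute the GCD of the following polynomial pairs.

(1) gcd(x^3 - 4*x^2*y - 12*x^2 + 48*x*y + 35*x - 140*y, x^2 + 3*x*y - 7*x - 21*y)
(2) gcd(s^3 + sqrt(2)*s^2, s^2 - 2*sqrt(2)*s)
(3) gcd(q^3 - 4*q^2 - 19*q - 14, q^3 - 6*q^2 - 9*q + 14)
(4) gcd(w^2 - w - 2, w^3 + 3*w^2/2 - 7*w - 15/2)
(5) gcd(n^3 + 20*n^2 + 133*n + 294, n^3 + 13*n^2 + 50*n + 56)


(1) = x - 7
(2) = s
(3) = gcd((q - 7)*(q + 1)*(q + 2), (q - 7)*(q - 1)*(q + 2)) = q^2 - 5*q - 14
(4) = w + 1
(5) = n + 7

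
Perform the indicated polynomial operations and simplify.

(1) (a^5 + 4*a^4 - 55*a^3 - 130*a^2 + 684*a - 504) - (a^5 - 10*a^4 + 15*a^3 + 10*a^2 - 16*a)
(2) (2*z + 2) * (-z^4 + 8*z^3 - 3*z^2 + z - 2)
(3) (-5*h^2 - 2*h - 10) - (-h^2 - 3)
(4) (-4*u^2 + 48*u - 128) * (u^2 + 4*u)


(1) = 14*a^4 - 70*a^3 - 140*a^2 + 700*a - 504
(2) = -2*z^5 + 14*z^4 + 10*z^3 - 4*z^2 - 2*z - 4
(3) = -4*h^2 - 2*h - 7
(4) = -4*u^4 + 32*u^3 + 64*u^2 - 512*u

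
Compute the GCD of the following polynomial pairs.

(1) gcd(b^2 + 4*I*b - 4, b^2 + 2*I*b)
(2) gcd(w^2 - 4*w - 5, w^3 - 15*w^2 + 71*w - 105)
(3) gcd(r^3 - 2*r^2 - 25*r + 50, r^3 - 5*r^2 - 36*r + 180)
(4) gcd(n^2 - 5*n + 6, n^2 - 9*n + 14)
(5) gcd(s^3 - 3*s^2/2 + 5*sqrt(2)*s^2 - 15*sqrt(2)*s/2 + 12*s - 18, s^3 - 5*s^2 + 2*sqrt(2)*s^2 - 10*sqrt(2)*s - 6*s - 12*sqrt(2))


(1) = b + 2*I
(2) = w - 5
(3) = gcd((r - 5)*(r - 2)*(r + 5), (r - 6)*(r - 5)*(r + 6)) = r - 5
(4) = gcd((n - 3)*(n - 2), (n - 7)*(n - 2)) = n - 2
(5) = s + 2*sqrt(2)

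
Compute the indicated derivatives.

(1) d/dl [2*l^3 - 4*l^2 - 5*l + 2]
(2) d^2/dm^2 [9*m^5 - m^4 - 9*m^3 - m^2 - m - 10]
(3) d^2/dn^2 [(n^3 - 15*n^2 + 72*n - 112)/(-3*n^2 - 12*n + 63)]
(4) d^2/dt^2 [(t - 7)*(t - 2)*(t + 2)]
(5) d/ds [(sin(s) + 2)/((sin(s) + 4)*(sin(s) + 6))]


(1) = 6*l^2 - 8*l - 5
(2) = 180*m^3 - 12*m^2 - 54*m - 2
(3) = 2*(-169*n^3 + 1533*n^2 - 4515*n + 4711)/(3*(n^6 + 12*n^5 - 15*n^4 - 440*n^3 + 315*n^2 + 5292*n - 9261))
(4) = 6*t - 14
(5) = (-4*sin(s) + cos(s)^2 + 3)*cos(s)/((sin(s) + 4)^2*(sin(s) + 6)^2)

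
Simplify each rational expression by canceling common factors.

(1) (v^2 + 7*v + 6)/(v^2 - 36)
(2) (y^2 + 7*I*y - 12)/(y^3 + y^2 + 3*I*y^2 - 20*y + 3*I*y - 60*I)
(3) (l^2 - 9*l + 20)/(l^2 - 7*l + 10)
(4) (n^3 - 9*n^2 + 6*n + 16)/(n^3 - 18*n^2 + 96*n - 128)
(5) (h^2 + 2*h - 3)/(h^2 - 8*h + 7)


(1) = (v + 1)/(v - 6)
(2) = (y + 4*I)/(y^2 + y - 20)
(3) = (l - 4)/(l - 2)
(4) = (n + 1)/(n - 8)
(5) = (h + 3)/(h - 7)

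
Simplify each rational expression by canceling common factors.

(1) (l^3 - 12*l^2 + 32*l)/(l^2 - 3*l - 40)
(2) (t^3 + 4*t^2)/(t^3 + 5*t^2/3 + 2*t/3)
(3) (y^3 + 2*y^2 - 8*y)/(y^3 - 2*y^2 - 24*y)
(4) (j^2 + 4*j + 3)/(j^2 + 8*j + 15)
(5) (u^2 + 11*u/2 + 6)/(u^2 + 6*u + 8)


(1) = (l^2 - 4*l)/(l + 5)
(2) = (3*t^2 + 12*t)/(3*t^2 + 5*t + 2)
(3) = (y - 2)/(y - 6)
(4) = (j + 1)/(j + 5)
(5) = (2*u + 3)/(2*u + 4)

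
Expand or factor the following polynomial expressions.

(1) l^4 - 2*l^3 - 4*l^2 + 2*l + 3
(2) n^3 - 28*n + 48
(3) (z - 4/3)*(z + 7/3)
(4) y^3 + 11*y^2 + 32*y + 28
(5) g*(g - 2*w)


(1) = (l - 3)*(l - 1)*(l + 1)^2
(2) = (n - 4)*(n - 2)*(n + 6)
(3) = z^2 + z - 28/9
(4) = (y + 2)^2*(y + 7)
(5) = g^2 - 2*g*w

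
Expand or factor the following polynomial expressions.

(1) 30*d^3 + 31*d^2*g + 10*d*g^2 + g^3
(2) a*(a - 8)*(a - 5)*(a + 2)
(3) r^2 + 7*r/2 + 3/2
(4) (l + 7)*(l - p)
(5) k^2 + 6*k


(1) = (2*d + g)*(3*d + g)*(5*d + g)
(2) = a^4 - 11*a^3 + 14*a^2 + 80*a
(3) = (r + 1/2)*(r + 3)
(4) = l^2 - l*p + 7*l - 7*p
(5) = k*(k + 6)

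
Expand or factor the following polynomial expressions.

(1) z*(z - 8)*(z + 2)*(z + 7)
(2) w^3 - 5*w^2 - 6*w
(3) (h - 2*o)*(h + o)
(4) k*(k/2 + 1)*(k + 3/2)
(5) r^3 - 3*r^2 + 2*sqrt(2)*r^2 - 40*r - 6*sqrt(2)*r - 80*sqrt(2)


(1) = z^4 + z^3 - 58*z^2 - 112*z
(2) = w*(w - 6)*(w + 1)
(3) = h^2 - h*o - 2*o^2
(4) = k^3/2 + 7*k^2/4 + 3*k/2
(5) = (r - 8)*(r + 5)*(r + 2*sqrt(2))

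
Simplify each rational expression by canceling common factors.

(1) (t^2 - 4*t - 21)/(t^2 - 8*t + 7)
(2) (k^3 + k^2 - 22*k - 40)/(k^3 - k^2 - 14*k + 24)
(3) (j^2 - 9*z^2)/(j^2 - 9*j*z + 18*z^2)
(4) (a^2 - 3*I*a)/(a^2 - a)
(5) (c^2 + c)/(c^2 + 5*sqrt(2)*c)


(1) = (t + 3)/(t - 1)
(2) = (k^2 - 3*k - 10)/(k^2 - 5*k + 6)
(3) = (-j - 3*z)/(-j + 6*z)
(4) = (a - 3*I)/(a - 1)
(5) = (c + 1)/(c + 5*sqrt(2))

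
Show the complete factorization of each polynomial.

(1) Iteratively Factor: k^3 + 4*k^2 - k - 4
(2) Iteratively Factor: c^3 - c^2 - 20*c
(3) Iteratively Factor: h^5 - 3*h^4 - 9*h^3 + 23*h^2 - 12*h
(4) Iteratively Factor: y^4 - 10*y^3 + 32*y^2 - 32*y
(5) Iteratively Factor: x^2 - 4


(1) = (k + 1)*(k^2 + 3*k - 4) = (k - 1)*(k + 1)*(k + 4)
(2) = (c)*(c^2 - c - 20) = c*(c + 4)*(c - 5)
(3) = (h)*(h^4 - 3*h^3 - 9*h^2 + 23*h - 12) = h*(h - 4)*(h^3 + h^2 - 5*h + 3) = h*(h - 4)*(h - 1)*(h^2 + 2*h - 3) = h*(h - 4)*(h - 1)*(h + 3)*(h - 1)
(4) = (y - 4)*(y^3 - 6*y^2 + 8*y) = (y - 4)*(y - 2)*(y^2 - 4*y) = (y - 4)^2*(y - 2)*(y)
(5) = (x + 2)*(x - 2)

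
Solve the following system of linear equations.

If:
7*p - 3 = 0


Then:
p = 3/7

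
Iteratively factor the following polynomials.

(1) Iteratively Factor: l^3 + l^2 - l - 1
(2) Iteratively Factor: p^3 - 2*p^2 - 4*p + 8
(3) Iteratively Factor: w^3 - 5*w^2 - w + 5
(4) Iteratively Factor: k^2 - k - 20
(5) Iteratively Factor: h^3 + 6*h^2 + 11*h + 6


(1) = (l + 1)*(l^2 - 1) = (l - 1)*(l + 1)*(l + 1)
(2) = (p + 2)*(p^2 - 4*p + 4) = (p - 2)*(p + 2)*(p - 2)
(3) = (w + 1)*(w^2 - 6*w + 5) = (w - 5)*(w + 1)*(w - 1)
(4) = (k + 4)*(k - 5)
(5) = (h + 3)*(h^2 + 3*h + 2) = (h + 1)*(h + 3)*(h + 2)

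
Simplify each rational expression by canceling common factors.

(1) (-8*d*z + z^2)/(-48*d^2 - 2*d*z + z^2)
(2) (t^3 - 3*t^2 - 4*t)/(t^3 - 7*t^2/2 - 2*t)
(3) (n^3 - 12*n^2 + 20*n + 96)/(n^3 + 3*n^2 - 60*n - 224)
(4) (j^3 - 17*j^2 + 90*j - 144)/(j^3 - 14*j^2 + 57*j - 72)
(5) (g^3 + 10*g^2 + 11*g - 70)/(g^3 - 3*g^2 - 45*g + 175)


(1) = z/(6*d + z)
(2) = (2*t + 2)/(2*t + 1)
(3) = (n^2 - 4*n - 12)/(n^2 + 11*n + 28)
(4) = (j - 6)/(j - 3)
(5) = (g^2 + 3*g - 10)/(g^2 - 10*g + 25)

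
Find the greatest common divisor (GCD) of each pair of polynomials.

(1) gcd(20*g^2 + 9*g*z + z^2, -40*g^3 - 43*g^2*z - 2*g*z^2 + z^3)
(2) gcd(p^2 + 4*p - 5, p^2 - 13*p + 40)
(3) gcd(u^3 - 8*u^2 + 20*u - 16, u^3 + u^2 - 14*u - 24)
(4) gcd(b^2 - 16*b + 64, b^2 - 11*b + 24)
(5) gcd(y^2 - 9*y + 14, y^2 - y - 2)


(1) = 5*g + z
(2) = 1
(3) = gcd((u - 4)*(u - 2)^2, (u - 4)*(u + 2)*(u + 3)) = u - 4
(4) = b - 8
(5) = y - 2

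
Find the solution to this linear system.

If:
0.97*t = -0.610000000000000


Then:
t = -0.63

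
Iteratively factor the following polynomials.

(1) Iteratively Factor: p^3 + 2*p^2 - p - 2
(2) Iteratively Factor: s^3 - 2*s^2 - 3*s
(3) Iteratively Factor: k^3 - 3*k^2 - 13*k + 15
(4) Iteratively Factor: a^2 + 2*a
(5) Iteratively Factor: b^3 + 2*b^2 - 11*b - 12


(1) = (p + 1)*(p^2 + p - 2) = (p - 1)*(p + 1)*(p + 2)
(2) = (s - 3)*(s^2 + s) = s*(s - 3)*(s + 1)
(3) = (k + 3)*(k^2 - 6*k + 5) = (k - 1)*(k + 3)*(k - 5)
(4) = (a)*(a + 2)
(5) = (b + 1)*(b^2 + b - 12) = (b - 3)*(b + 1)*(b + 4)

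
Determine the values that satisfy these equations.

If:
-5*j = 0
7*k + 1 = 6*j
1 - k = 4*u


Then:
j = 0
k = -1/7
u = 2/7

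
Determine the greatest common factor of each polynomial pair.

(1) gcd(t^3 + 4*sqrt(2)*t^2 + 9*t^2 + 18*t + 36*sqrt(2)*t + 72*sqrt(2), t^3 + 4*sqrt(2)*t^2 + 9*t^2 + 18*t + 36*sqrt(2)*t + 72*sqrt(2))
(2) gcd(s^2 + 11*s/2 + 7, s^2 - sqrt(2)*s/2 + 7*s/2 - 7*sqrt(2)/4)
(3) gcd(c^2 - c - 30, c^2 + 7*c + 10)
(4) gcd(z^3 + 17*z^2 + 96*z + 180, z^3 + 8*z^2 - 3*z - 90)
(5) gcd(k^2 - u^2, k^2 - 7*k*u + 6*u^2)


(1) = gcd((t + 3)*(t + 6)*(t + 4*sqrt(2)), (t + 3)*(t + 6)*(t + 4*sqrt(2))) = t^3 + t^2*(4*sqrt(2) + 9) + t*(18 + 36*sqrt(2)) + 72*sqrt(2)
(2) = gcd((s + 2)*(s + 7/2), (s + 7/2)*(s - sqrt(2)/2)) = s + 7/2
(3) = c + 5
(4) = gcd((z + 5)*(z + 6)^2, (z - 3)*(z + 5)*(z + 6)) = z^2 + 11*z + 30
(5) = gcd((k - u)*(k + u), (k - 6*u)*(k - u)) = -k + u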